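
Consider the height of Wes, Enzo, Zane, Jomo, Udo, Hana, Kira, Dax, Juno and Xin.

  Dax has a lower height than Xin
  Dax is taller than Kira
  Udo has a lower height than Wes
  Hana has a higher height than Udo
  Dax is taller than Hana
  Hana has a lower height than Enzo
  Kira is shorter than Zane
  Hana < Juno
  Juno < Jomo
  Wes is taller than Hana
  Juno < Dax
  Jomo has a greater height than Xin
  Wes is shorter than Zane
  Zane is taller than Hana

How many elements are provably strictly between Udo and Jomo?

Chaining upward from Udo reaches: Hana, Juno, Wes, Dax, Zane, Xin, Enzo.
Chaining downward from Jomo reaches: Hana, Kira, Juno, Dax, Xin.
Strictly between Udo and Jomo are those in both lists: Hana, Juno, Dax, Xin — 4 elements.

4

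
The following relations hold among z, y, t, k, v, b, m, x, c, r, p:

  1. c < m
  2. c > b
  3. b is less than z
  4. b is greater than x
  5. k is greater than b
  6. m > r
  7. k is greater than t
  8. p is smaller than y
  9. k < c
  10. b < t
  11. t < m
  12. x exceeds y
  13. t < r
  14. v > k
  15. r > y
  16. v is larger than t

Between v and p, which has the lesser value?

Following the relations from p: p < y < x < b < t < k < v.
So p < v; p is the smaller of the two.

p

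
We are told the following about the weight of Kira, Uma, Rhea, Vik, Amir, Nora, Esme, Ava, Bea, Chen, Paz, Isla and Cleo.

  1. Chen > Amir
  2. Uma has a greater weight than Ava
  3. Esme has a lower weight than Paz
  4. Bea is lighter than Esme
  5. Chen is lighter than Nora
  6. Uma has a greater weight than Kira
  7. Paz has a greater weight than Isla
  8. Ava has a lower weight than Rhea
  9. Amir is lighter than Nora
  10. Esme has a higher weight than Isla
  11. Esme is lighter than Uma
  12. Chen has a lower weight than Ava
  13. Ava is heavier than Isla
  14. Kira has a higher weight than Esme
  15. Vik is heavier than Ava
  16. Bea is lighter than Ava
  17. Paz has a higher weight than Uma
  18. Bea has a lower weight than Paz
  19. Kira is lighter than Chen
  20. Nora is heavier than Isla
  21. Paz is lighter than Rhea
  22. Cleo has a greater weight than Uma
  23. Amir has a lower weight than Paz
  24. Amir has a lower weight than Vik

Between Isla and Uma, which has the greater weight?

The relevant relations are Isla < Esme; Esme < Kira; Kira < Chen; Chen < Ava; Ava < Uma.
Together: Isla < Esme < Kira < Chen < Ava < Uma.
So Isla < Uma; Uma is the heavier of the two.

Uma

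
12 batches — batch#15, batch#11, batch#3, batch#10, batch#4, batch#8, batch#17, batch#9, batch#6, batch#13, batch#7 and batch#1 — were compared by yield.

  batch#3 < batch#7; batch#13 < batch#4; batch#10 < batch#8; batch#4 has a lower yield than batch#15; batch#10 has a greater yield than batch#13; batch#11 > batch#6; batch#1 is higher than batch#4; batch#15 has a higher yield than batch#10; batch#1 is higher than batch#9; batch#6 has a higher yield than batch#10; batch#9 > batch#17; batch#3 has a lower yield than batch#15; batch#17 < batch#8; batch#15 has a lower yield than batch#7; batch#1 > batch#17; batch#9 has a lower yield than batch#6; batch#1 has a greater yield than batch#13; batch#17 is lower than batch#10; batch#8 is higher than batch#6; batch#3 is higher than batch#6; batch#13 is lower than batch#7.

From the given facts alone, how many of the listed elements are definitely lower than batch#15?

7

Directly below batch#15: batch#10, batch#4, batch#3.
One step further: batch#13, batch#17, batch#6 (6 so far).
One step further: batch#9 (7 so far).
No other element is forced below batch#15 by the given relations, so the count is 7.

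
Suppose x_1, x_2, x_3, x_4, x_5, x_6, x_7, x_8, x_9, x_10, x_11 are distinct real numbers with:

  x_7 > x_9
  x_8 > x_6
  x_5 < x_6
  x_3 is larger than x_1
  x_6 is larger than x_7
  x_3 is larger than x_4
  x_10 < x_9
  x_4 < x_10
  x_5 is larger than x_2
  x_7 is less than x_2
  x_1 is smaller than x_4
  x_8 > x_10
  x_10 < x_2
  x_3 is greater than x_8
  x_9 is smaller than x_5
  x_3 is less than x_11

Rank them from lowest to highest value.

x_1 < x_4 < x_10 < x_9 < x_7 < x_2 < x_5 < x_6 < x_8 < x_3 < x_11

The consecutive links are each given: x_1 < x_4; x_4 < x_10; x_10 < x_9; x_9 < x_7; x_7 < x_2; x_2 < x_5; x_5 < x_6; x_6 < x_8; x_8 < x_3; x_3 < x_11.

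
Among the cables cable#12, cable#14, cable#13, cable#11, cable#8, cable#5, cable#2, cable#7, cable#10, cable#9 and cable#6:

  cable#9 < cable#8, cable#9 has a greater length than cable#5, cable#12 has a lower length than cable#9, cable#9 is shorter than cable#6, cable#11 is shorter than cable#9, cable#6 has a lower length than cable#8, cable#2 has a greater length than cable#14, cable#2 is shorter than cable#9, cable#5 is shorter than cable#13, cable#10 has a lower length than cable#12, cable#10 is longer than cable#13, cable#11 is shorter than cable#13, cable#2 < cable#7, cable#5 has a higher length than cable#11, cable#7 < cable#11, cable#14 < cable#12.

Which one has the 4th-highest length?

The consecutive relations fix a unique order: cable#14 < cable#2 < cable#7 < cable#11 < cable#5 < cable#13 < cable#10 < cable#12 < cable#9 < cable#6 < cable#8.
Counting 4 from the largest end gives cable#12.

cable#12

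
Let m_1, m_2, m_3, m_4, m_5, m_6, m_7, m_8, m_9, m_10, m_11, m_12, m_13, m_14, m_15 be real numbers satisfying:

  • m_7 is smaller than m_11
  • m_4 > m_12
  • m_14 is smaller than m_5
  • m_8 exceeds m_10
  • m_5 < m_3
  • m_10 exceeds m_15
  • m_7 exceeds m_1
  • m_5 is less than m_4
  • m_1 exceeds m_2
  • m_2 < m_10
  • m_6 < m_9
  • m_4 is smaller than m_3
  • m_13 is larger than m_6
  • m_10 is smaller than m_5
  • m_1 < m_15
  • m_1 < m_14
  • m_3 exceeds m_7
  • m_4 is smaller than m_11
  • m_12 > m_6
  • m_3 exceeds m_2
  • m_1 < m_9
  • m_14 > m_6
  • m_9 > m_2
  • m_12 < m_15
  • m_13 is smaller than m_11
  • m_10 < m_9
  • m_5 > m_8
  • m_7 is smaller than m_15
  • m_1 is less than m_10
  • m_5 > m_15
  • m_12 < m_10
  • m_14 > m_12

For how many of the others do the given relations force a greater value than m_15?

From m_15 the given relations immediately reach m_10, m_5.
From those, m_9, m_8, m_4, m_3 — 6 in total.
From those, m_11 — 7 in total.
Nothing else is reachable above m_15; 7 in all.

7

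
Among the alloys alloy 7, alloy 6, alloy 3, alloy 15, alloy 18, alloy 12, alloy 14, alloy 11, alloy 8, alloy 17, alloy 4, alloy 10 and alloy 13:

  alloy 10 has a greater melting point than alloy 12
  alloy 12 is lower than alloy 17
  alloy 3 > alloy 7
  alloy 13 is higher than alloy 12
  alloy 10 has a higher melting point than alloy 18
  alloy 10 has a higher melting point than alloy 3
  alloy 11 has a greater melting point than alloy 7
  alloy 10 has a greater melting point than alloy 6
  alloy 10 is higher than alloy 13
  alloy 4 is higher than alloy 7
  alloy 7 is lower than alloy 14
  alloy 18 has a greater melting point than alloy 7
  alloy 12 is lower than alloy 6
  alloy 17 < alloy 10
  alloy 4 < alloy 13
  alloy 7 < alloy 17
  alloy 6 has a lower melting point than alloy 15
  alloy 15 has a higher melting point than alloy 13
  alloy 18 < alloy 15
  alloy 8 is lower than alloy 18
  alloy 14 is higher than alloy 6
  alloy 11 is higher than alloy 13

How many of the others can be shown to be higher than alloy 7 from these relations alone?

9

From alloy 7 the given relations immediately reach alloy 3, alloy 4, alloy 18, alloy 17, alloy 14, alloy 11.
From those, alloy 13, alloy 15, alloy 10 — 9 in total.
Nothing else is reachable above alloy 7; 9 in all.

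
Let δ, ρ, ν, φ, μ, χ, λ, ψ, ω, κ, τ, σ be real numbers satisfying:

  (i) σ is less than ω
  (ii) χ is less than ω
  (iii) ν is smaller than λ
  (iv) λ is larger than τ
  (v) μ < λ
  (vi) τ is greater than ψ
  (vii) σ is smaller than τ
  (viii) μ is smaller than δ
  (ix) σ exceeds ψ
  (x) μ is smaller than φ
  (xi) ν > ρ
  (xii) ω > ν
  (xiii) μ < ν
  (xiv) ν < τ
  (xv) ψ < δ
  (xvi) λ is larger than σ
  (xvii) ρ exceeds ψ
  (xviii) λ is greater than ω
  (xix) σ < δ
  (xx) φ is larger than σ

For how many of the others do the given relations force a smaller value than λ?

8

Directly below λ: μ, ν, σ, ω, τ.
One step further: χ, ψ, ρ (8 so far).
Nothing else is reachable below λ; 8 in all.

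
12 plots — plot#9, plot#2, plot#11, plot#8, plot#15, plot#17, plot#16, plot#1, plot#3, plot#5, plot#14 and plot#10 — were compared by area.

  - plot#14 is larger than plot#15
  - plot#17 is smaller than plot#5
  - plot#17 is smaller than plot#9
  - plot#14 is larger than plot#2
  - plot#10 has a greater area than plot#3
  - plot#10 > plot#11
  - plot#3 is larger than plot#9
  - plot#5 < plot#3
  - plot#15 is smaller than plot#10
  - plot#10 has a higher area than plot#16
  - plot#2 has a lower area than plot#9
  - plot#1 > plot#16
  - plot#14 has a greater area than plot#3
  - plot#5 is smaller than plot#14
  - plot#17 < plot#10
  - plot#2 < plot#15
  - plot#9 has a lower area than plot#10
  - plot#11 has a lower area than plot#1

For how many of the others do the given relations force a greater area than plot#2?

5

Directly above plot#2: plot#15, plot#9, plot#14.
One step further: plot#3, plot#10 (5 so far).
No other element is forced above plot#2 by the given relations, so the count is 5.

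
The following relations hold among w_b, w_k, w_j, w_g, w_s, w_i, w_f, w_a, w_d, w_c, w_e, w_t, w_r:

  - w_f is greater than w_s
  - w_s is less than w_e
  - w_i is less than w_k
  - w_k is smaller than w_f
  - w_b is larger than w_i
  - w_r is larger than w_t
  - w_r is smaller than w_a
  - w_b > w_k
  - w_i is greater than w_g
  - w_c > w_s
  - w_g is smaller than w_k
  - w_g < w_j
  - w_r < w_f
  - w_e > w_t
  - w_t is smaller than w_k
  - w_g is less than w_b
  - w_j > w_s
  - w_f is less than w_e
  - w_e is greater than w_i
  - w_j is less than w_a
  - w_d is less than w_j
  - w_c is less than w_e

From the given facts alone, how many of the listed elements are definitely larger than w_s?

Directly above w_s: w_c, w_j, w_f, w_e.
One step further: w_a (5 so far).
Nothing else is reachable above w_s; 5 in all.

5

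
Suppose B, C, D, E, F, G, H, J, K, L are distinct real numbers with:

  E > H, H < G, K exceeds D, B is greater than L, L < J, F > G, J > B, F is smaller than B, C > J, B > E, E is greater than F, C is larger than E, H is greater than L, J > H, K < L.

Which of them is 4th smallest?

Piecing the relations together gives one ordering: D < K < L < H < G < F < E < B < J < C.
The 4th smallest is H.

H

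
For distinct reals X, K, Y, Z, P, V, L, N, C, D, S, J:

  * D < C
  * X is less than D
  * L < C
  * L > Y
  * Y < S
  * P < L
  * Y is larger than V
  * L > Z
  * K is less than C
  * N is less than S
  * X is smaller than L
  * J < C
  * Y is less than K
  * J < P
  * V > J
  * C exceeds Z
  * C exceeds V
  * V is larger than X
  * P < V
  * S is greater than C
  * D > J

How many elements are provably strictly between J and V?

1

The relations place J below V. An element lies strictly between them when it is forced above J and also forced below V.
Above J: {D, P, Y, L, K, C, S}. Below V: {X, P}.
Intersection: {P} — 1.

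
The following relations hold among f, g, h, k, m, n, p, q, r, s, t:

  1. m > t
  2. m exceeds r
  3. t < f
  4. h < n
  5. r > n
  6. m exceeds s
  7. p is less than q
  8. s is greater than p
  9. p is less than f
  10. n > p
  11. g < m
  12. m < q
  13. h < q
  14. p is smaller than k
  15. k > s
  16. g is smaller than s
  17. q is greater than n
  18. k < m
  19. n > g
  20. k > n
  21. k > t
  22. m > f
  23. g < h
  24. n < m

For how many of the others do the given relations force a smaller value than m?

Directly below m: g, t, n, f, s, k, r.
One step further: p, h (9 so far).
No other element is forced below m by the given relations, so the count is 9.

9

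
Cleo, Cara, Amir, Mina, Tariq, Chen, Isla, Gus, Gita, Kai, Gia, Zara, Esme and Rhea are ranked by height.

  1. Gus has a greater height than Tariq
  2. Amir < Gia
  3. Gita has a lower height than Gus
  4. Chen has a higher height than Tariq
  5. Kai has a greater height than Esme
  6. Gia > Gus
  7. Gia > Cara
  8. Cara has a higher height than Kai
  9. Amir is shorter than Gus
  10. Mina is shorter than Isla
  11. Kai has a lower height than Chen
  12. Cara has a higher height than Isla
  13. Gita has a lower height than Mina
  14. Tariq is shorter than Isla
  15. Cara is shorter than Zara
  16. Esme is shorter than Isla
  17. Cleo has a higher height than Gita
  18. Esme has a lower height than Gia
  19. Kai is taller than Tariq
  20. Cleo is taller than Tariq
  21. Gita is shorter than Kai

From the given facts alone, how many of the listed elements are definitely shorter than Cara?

6

Directly below Cara: Kai, Isla.
One step further: Esme, Tariq, Gita, Mina (6 so far).
No other element is forced below Cara by the given relations, so the count is 6.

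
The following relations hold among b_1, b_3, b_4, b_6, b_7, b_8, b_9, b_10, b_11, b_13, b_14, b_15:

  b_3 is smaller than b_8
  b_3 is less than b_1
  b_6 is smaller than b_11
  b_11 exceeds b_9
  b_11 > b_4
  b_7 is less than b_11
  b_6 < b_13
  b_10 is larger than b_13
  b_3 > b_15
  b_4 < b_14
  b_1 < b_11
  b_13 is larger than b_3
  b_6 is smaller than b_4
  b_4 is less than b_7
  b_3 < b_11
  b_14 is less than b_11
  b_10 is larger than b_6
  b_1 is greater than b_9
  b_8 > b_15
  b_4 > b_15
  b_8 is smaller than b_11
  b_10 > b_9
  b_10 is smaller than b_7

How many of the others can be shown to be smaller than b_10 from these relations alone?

From b_10 the given relations immediately reach b_6, b_9, b_13.
From those, b_3 — 4 in total.
From those, b_15 — 5 in total.
Nothing else is reachable below b_10; 5 in all.

5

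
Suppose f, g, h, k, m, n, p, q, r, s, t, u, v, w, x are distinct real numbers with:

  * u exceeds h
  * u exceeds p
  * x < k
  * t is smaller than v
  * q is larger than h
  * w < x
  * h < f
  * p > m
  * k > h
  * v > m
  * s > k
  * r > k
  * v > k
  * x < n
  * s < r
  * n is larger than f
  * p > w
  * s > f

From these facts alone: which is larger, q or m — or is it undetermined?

Following every chain through m: above m we get p, u, v.
q is not reached, and no chain runs the other way from q to m.
So the given relations leave the order of m and q undetermined.

undetermined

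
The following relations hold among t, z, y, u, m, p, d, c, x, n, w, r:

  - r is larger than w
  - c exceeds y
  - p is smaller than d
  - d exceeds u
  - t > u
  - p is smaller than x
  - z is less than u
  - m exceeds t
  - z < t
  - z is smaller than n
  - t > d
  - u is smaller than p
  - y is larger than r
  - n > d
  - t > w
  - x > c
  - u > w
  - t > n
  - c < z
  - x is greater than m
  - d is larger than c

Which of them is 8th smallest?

Chaining the given pairs: w < r < y < c < z < u < p < d < n < t < m < x.
Counting 8 from the smallest end gives d.

d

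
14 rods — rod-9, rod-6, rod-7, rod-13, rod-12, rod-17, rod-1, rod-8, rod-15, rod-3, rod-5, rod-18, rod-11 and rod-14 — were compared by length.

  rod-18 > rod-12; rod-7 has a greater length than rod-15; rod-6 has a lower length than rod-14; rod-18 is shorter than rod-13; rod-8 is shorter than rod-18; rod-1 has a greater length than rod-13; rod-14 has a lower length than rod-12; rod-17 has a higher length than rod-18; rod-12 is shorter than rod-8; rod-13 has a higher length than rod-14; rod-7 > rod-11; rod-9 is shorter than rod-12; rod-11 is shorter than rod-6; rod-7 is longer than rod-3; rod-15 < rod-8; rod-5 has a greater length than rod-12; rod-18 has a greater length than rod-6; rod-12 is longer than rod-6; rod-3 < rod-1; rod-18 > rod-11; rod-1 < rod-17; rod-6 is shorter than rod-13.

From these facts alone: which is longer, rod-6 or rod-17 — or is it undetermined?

rod-17

rod-6 < rod-14 and rod-14 < rod-12 give rod-6 < rod-12.
With rod-12 < rod-8: rod-6 < rod-14 < rod-12 < rod-8.
With rod-8 < rod-18: rod-6 < rod-14 < rod-12 < rod-8 < rod-18.
Then rod-18 < rod-13 extends the chain to rod-13.
Then rod-13 < rod-1 extends the chain to rod-1.
With rod-1 < rod-17: rod-6 < rod-14 < rod-12 < rod-8 < rod-18 < rod-13 < rod-1 < rod-17.
So rod-17 is longer.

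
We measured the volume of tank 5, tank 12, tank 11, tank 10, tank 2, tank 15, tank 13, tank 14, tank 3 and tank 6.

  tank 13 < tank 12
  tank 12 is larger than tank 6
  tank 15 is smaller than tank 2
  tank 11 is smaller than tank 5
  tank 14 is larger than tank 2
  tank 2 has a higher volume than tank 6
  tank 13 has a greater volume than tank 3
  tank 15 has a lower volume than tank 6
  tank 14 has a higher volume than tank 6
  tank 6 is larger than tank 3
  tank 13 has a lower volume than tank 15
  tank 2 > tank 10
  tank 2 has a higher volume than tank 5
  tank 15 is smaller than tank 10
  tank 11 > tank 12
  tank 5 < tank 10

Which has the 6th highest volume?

Piecing the relations together gives one ordering: tank 3 < tank 13 < tank 15 < tank 6 < tank 12 < tank 11 < tank 5 < tank 10 < tank 2 < tank 14.
Counting 6 from the largest end gives tank 12.

tank 12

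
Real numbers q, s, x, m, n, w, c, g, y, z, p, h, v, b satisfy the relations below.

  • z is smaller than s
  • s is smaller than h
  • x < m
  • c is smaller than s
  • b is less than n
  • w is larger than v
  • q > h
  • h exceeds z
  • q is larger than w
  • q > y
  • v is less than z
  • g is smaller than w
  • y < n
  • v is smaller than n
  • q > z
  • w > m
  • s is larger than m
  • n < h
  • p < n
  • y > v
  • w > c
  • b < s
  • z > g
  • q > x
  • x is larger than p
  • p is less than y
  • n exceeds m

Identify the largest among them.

b is not greatest since b < n; g is not greatest since g < z; p is not greatest since p < n; x is not greatest since x < q; v is not greatest since v < z; c is not greatest since c < s; m is not greatest since m < w; y is not greatest since y < q; n is not greatest since n < h; z is not greatest since z < s; s is not greatest since s < h; w is not greatest since w < q; h is not greatest since h < q.
Only q has nothing above it, so q is the largest.

q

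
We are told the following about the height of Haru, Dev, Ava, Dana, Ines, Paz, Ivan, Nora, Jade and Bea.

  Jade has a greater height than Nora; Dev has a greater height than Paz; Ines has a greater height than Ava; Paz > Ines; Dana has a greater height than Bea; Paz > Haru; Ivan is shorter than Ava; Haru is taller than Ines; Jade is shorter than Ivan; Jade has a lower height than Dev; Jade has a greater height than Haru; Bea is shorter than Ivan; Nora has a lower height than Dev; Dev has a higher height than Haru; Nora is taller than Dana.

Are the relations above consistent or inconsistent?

inconsistent

We have Haru < Jade stated directly, yet also Jade < Ivan < Ava < Ines < Haru by chaining the others — so Jade < Haru. Contradiction.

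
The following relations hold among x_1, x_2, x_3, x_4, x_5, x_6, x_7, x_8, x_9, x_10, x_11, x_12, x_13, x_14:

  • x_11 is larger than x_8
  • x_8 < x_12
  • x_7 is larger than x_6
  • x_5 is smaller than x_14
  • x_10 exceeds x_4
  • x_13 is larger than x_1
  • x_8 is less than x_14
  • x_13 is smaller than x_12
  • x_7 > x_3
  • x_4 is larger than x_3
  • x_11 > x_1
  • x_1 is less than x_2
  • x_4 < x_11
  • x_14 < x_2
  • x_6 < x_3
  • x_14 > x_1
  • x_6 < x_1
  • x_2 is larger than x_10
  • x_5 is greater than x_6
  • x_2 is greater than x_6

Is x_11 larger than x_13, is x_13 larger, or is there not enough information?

undetermined

Following every chain through x_13: above x_13 we get x_12; below x_13 we get x_6, x_1.
x_11 is not reached, and no chain runs the other way from x_11 to x_13.
So the given relations leave the order of x_13 and x_11 undetermined.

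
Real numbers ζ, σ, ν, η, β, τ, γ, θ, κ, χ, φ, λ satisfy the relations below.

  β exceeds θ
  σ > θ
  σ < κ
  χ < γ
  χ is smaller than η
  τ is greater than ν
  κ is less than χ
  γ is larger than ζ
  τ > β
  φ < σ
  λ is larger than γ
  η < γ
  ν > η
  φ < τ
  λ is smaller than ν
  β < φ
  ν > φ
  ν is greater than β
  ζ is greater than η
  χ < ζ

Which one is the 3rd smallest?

Piecing the relations together gives one ordering: θ < β < φ < σ < κ < χ < η < ζ < γ < λ < ν < τ.
The 3rd smallest is φ.

φ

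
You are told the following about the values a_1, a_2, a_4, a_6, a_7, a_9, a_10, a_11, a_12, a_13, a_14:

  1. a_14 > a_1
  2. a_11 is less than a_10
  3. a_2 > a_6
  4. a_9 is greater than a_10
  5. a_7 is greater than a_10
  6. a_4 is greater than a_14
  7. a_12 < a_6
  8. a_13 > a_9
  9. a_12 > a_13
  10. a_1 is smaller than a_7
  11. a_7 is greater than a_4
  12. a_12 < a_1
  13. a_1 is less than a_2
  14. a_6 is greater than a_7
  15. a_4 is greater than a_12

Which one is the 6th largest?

The consecutive relations fix a unique order: a_11 < a_10 < a_9 < a_13 < a_12 < a_1 < a_14 < a_4 < a_7 < a_6 < a_2.
The 6th largest is a_1.

a_1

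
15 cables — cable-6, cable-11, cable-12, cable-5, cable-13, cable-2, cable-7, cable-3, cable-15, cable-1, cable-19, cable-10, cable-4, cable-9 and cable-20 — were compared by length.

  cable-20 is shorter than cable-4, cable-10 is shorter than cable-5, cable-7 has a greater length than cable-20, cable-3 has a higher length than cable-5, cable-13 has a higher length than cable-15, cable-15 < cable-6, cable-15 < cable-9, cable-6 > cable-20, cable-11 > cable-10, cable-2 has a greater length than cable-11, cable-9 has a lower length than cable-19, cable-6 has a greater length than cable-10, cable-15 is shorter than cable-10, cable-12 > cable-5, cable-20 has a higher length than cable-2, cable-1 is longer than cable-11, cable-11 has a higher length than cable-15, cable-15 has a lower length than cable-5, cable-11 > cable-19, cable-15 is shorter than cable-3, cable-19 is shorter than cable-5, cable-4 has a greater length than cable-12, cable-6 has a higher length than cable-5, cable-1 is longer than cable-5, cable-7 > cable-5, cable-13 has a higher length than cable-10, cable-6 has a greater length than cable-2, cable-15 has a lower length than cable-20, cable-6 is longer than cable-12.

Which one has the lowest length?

cable-9 is not least since cable-15 < cable-9; cable-19 is not least since cable-9 < cable-19; cable-10 is not least since cable-15 < cable-10; cable-11 is not least since cable-10 < cable-11; cable-5 is not least since cable-15 < cable-5; cable-2 is not least since cable-11 < cable-2; cable-20 is not least since cable-15 < cable-20; cable-12 is not least since cable-5 < cable-12; cable-13 is not least since cable-10 < cable-13; cable-3 is not least since cable-5 < cable-3; cable-6 is not least since cable-15 < cable-6; cable-4 is not least since cable-12 < cable-4; cable-7 is not least since cable-5 < cable-7; cable-1 is not least since cable-11 < cable-1.
Only cable-15 has nothing below it, so cable-15 is the lowest length.

cable-15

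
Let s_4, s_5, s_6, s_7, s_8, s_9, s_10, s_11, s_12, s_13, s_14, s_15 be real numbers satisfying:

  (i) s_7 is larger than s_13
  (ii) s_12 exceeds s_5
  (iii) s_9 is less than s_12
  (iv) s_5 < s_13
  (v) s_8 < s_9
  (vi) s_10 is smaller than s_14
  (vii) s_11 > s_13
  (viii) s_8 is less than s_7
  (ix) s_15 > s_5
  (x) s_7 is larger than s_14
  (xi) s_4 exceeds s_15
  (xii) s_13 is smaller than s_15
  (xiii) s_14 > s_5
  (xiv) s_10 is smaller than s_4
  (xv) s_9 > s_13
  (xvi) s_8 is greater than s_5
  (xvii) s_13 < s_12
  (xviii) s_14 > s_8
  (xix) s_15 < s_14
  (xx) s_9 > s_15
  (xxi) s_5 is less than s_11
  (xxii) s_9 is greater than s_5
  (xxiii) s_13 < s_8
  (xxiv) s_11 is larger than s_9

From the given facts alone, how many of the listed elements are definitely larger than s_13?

8

From s_13 the given relations immediately reach s_15, s_8, s_9, s_11, s_7, s_12.
From those, s_4, s_14 — 8 in total.
No other element is forced above s_13 by the given relations, so the count is 8.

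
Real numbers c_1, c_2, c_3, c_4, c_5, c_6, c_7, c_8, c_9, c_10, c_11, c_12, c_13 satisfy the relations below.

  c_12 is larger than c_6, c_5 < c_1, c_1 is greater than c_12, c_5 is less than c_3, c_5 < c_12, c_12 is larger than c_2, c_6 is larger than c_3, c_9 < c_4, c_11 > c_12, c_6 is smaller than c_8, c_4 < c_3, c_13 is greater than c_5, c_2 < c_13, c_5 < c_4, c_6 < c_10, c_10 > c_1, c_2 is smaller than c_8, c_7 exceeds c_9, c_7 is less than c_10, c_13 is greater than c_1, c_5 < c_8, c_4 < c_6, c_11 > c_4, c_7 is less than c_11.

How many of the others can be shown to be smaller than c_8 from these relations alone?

The elements the relations force below c_8 are c_2, c_9, c_5, c_4, c_3, c_6 — no chain reaches any other.
That is 6.

6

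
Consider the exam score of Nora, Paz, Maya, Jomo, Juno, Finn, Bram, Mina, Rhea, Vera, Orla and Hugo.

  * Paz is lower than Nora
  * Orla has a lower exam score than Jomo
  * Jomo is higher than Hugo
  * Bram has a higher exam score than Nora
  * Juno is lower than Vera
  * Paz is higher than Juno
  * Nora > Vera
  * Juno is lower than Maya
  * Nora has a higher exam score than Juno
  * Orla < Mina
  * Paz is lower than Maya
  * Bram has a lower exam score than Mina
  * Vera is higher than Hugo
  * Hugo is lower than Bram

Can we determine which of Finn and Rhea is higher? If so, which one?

undetermined

Following every chain through Rhea: nothing is chained to Rhea.
Finn is not reached, and no chain runs the other way from Finn to Rhea.
So the given relations leave the order of Rhea and Finn undetermined.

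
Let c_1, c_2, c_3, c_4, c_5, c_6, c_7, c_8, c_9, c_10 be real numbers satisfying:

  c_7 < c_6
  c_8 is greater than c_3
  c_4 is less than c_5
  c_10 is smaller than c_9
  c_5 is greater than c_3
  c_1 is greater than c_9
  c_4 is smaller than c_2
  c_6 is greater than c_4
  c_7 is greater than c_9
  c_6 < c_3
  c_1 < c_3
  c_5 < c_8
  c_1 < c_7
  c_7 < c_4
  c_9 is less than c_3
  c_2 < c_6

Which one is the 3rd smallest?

The consecutive relations fix a unique order: c_10 < c_9 < c_1 < c_7 < c_4 < c_2 < c_6 < c_3 < c_5 < c_8.
The 3rd smallest is c_1.

c_1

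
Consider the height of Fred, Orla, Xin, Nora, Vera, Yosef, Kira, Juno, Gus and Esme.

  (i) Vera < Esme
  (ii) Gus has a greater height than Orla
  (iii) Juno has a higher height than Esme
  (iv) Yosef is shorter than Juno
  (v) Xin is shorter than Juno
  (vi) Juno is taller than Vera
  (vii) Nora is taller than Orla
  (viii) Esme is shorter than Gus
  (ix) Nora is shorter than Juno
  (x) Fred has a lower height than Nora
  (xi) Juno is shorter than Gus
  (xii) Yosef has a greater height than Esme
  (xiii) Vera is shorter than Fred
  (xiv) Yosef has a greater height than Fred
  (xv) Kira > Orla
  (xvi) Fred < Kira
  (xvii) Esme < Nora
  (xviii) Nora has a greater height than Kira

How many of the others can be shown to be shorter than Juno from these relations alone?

8

From Juno the given relations immediately reach Vera, Xin, Esme, Yosef, Nora.
From those, Orla, Fred, Kira — 8 in total.
No other element is forced below Juno by the given relations, so the count is 8.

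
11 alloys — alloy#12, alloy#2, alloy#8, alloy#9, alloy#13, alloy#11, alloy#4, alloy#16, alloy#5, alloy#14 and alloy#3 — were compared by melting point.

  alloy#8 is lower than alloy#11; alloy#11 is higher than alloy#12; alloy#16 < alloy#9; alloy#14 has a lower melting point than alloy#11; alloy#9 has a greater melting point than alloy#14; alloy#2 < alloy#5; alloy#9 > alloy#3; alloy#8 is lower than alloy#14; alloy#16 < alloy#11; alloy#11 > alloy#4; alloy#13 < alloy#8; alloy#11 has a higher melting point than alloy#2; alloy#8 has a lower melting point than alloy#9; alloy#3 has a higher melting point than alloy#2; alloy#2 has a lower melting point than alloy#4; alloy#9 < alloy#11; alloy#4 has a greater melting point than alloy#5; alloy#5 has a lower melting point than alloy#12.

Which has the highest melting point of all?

alloy#11

alloy#13 is not greatest since alloy#13 < alloy#8; alloy#2 is not greatest since alloy#2 < alloy#5; alloy#5 is not greatest since alloy#5 < alloy#12; alloy#8 is not greatest since alloy#8 < alloy#9; alloy#12 is not greatest since alloy#12 < alloy#11; alloy#16 is not greatest since alloy#16 < alloy#9; alloy#3 is not greatest since alloy#3 < alloy#9; alloy#14 is not greatest since alloy#14 < alloy#11; alloy#9 is not greatest since alloy#9 < alloy#11; alloy#4 is not greatest since alloy#4 < alloy#11.
Only alloy#11 has nothing above it, so alloy#11 is the highest melting point.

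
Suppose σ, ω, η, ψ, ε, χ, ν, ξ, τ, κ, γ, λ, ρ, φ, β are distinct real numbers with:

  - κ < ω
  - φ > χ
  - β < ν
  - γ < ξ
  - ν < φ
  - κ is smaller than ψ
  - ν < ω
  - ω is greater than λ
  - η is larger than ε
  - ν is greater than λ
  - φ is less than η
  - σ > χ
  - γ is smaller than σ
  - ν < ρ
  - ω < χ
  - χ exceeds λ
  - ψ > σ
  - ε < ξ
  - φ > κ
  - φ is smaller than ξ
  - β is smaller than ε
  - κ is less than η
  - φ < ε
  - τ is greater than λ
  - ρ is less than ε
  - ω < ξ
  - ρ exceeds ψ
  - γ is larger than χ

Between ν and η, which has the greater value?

η

The relevant relations are ν < ω; ω < χ; χ < γ; γ < σ; σ < ψ; ψ < ρ; ρ < ε; ε < η.
Chaining these gives ν < ω < χ < γ < σ < ψ < ρ < ε < η.
So ν < η; η is the larger of the two.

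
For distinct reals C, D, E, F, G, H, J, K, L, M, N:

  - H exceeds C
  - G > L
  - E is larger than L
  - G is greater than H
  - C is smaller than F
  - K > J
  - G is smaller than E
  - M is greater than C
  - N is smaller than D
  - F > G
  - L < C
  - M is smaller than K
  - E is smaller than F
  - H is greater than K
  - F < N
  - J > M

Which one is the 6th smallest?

H

Piecing the relations together gives one ordering: L < C < M < J < K < H < G < E < F < N < D.
Counting 6 from the smallest end gives H.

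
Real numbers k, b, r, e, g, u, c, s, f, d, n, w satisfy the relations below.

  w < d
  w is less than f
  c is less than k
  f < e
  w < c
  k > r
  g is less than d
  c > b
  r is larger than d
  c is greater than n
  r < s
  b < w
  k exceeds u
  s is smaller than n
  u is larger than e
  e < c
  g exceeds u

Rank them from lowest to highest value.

Each adjacent pair is fixed by a given relation: b < w; w < f; f < e; e < u; u < g; g < d; d < r; r < s; s < n; n < c; c < k. Chaining them end to end gives the full order.

b < w < f < e < u < g < d < r < s < n < c < k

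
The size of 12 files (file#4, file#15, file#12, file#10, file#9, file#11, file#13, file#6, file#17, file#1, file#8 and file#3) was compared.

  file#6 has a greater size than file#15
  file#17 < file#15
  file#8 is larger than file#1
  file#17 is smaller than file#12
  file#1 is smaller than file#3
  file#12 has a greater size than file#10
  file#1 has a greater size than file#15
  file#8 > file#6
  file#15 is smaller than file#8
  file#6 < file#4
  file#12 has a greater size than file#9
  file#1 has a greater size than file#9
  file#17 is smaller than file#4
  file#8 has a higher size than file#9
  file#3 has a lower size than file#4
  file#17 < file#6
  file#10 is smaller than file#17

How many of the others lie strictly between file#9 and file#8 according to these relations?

Chaining upward from file#9 reaches: file#1, file#3, file#12, file#4.
Chaining downward from file#8 reaches: file#10, file#17, file#15, file#1, file#6.
Strictly between file#9 and file#8 are those in both lists: file#1 — 1 element.

1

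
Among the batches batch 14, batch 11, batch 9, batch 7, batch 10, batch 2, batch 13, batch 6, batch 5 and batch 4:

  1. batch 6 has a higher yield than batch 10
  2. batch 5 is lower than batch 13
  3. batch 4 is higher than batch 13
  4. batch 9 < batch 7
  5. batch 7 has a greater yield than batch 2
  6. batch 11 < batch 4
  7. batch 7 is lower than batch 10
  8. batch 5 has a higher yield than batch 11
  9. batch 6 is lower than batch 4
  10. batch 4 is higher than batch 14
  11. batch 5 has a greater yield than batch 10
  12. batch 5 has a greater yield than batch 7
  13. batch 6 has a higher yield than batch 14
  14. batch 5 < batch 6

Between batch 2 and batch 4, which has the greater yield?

The relevant relations are batch 2 < batch 7; batch 7 < batch 10; batch 10 < batch 5; batch 5 < batch 13; batch 13 < batch 4.
Together: batch 2 < batch 7 < batch 10 < batch 5 < batch 13 < batch 4.
So batch 2 < batch 4; batch 4 is the higher of the two.

batch 4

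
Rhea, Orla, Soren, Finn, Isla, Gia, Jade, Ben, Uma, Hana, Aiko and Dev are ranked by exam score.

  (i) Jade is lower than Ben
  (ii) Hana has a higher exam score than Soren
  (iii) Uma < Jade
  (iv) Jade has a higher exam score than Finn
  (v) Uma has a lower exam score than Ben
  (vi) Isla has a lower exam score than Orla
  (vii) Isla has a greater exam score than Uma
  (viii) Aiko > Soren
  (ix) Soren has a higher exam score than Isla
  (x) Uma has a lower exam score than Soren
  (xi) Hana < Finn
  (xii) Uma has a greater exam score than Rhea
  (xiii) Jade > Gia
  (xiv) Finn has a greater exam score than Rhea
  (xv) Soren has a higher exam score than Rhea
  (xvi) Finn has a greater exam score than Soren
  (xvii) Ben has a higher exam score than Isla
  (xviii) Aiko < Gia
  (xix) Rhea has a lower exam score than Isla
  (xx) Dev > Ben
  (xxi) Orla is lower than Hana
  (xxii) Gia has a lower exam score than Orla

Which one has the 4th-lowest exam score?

The consecutive relations fix a unique order: Rhea < Uma < Isla < Soren < Aiko < Gia < Orla < Hana < Finn < Jade < Ben < Dev.
The 4th smallest is Soren.

Soren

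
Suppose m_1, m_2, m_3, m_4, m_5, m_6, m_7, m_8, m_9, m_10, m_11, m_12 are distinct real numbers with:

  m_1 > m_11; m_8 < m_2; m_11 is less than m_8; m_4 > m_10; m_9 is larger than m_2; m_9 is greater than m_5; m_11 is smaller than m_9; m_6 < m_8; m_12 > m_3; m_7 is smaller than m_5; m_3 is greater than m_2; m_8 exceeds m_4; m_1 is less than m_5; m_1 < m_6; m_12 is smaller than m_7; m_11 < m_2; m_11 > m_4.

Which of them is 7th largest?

m_8

The consecutive relations fix a unique order: m_10 < m_4 < m_11 < m_1 < m_6 < m_8 < m_2 < m_3 < m_12 < m_7 < m_5 < m_9.
Counting 7 from the largest end gives m_8.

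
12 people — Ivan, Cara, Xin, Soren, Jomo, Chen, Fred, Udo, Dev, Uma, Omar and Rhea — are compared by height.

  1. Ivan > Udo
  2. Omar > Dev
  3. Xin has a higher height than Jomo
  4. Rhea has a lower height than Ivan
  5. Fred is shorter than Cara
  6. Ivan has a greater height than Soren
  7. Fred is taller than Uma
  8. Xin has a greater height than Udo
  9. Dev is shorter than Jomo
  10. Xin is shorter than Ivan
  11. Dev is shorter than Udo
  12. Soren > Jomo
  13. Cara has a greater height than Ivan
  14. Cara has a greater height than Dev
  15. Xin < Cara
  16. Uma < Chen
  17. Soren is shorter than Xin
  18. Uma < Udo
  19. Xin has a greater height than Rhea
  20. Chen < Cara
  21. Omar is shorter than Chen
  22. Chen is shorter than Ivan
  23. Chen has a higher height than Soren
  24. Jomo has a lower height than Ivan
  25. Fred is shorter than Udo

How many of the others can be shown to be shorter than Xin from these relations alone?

7

From Xin the given relations immediately reach Udo, Jomo, Rhea, Soren.
From those, Uma, Fred, Dev — 7 in total.
No other element is forced below Xin by the given relations, so the count is 7.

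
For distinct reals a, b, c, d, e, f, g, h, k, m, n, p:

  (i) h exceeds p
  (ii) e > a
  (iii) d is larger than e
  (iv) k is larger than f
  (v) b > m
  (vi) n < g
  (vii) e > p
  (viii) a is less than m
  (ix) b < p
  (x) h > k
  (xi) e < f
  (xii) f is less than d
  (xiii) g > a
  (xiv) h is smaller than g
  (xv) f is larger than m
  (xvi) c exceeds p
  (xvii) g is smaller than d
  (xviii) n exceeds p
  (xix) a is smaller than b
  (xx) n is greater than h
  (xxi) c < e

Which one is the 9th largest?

p

Chaining the given pairs: a < m < b < p < c < e < f < k < h < n < g < d.
Counting 9 from the largest end gives p.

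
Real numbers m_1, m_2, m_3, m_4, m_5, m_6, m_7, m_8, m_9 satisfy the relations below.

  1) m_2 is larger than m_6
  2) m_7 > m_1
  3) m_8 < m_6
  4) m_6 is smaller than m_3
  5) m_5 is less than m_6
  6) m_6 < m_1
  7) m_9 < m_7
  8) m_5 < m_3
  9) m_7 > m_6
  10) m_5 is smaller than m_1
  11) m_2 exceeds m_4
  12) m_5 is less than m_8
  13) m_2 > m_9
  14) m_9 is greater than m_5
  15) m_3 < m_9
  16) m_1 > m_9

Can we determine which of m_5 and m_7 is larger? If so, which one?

The relevant relations are m_5 < m_6; m_6 < m_3; m_3 < m_9; m_9 < m_1; m_1 < m_7.
Together: m_5 < m_6 < m_3 < m_9 < m_1 < m_7.
So m_7 is larger.

m_7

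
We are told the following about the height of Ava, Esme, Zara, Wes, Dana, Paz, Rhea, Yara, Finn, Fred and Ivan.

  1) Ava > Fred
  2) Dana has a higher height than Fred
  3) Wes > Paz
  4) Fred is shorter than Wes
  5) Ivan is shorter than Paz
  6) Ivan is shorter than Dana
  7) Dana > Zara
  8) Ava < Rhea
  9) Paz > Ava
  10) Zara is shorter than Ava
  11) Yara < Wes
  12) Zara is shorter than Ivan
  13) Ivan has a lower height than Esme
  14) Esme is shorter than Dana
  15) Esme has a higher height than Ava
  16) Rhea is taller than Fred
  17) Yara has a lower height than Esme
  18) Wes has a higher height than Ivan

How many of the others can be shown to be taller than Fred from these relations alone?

6

From Fred the given relations immediately reach Ava, Rhea, Wes, Dana.
From those, Paz, Esme — 6 in total.
Nothing else is reachable above Fred; 6 in all.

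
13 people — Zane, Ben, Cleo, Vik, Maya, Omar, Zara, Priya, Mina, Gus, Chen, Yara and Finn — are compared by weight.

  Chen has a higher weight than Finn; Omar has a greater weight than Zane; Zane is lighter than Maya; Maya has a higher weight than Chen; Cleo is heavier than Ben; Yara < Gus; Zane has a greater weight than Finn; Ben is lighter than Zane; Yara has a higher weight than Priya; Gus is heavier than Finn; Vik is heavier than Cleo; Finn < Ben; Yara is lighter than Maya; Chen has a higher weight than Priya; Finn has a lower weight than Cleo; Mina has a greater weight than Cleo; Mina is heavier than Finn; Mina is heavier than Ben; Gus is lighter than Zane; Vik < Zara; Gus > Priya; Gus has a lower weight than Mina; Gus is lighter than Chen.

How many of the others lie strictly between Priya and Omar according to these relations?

3

The relations place Priya below Omar. An element lies strictly between them when it is forced above Priya and also forced below Omar.
Above Priya: {Yara, Gus, Zane, Chen, Maya, Mina}. Below Omar: {Finn, Ben, Yara, Gus, Zane}.
Intersection: {Yara, Gus, Zane} — 3.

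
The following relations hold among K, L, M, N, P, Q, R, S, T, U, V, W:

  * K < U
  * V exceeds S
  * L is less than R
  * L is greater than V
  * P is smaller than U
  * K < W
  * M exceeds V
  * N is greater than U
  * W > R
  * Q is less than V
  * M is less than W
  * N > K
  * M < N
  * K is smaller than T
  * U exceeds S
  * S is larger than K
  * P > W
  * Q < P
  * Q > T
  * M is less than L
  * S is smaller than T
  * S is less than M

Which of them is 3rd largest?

P

The consecutive relations fix a unique order: K < S < T < Q < V < M < L < R < W < P < U < N.
Counting 3 from the largest end gives P.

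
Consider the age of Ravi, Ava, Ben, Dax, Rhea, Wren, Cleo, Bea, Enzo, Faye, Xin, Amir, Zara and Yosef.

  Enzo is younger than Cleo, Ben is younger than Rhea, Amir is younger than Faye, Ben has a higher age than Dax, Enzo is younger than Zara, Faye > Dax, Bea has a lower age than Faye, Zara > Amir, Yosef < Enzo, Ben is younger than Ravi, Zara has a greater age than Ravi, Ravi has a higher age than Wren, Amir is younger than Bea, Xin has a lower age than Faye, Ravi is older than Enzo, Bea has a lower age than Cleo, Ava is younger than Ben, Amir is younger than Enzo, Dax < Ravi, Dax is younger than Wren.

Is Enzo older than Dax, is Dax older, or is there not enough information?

Following every chain through Dax: above Dax we get Wren, Ben, Rhea, Ravi, Faye, Zara.
Enzo is not reached, and no chain runs the other way from Enzo to Dax.
So the given relations leave the order of Dax and Enzo undetermined.

undetermined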